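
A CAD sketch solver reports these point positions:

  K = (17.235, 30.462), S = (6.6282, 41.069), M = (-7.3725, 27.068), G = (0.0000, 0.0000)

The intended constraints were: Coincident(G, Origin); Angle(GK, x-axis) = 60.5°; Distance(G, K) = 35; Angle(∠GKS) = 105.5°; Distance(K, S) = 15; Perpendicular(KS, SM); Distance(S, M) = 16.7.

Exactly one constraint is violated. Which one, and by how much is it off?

Distance(S, M) = 16.7 — off by 3.10.

G = (0.00, 0.00) ✓; GK at 60.50° ✓; |GK| = 35.00 ✓; ∠GKS = 105.5° ✓; |KS| = 15.00 ✓; ∠(KS, SM) = 90.00° ✓; |SM| = 19.80 ✗.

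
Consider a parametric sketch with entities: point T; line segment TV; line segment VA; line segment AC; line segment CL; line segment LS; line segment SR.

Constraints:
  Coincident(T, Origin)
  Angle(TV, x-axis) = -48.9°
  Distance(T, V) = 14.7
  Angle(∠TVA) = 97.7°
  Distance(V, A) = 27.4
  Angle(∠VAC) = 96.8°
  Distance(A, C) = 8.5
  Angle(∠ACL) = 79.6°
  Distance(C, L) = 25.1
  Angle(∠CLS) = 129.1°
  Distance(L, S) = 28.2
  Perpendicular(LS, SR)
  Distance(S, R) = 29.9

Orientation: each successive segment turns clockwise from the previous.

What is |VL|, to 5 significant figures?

7.6406

T is at the origin; TV runs at -48.9° with length 14.7, so V = (9.6634, -11.077). ∠TVA = 97.7° gives VA at -131.20° from the x-axis; with |VA| = 27.4, A = (-8.3847, -31.694). ∠VAC = 96.8° gives AC at 145.60° from the x-axis; with |AC| = 8.5, C = (-15.398, -26.891). ∠ACL = 79.6° gives CL at 45.200° from the x-axis; with |CL| = 25.1, L = (2.2882, -9.0811). Then |VL| = |L − V| = 7.6406.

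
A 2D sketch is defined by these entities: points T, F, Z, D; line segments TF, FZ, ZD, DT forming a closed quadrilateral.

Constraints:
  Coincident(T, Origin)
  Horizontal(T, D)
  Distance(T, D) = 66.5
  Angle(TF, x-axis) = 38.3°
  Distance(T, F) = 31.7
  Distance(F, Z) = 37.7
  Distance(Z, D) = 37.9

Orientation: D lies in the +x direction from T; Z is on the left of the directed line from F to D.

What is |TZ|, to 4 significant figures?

69.09

T is at the origin; T and D share the same y with |TD| = 66.5 and D in +x, so D = (66.5, 0). TF runs at 38.3° with |TF| = 31.7, so F = (24.88, 19.65). Z is determined by |FZ| = 37.7 and |ZD| = 37.9 together: it lies at the intersection of circle(F, 37.7) and circle(D, 37.9). With |FD| = 46.03, the foot of the radical line on FD is 22.85 from F and the perpendicular offset is √(37.7² − 22.85²) = 29.99. Taking the left-of-FD solution: Z = (58.34, 37.01).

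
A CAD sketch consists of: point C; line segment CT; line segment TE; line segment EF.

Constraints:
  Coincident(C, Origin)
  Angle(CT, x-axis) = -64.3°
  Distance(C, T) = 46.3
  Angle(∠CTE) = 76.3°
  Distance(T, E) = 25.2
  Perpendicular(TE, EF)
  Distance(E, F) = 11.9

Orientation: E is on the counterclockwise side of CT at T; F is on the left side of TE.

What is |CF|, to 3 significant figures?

36.0

C is at the origin; CT runs at -64.3° with length 46.3, so T = 46.3·(cos -64.3°, sin -64.3°) = (20.1, -41.7). ∠CTE = 76.3°, so TE runs at -64.3° + (180° − 76.3°) = 39.4° from the x-axis; with |TE| = 25.2, E = T + 25.2·(cos 39.4°, sin 39.4°) = (39.6, -25.7). TE ⟂ EF; with |EF| = 11.9 on the left of TE, F = E + 11.9·(-0.635, 0.773) = (32.0, -16.5). Then |CF| = |F − C| = 36.0.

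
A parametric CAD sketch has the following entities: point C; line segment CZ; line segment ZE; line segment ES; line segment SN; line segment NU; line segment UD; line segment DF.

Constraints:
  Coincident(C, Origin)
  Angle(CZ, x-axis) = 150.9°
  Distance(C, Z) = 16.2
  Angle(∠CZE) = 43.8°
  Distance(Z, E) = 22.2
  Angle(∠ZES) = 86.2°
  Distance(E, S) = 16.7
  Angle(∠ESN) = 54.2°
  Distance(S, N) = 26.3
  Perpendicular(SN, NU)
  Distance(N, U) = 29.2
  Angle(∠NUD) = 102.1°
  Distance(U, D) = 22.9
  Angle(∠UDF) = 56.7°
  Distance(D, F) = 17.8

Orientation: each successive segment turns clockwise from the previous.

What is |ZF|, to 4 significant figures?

24.45

C is at the origin; CZ runs at 150.9° with length 16.2, so Z = (-14.16, 7.879). ∠CZE = 43.8° gives ZE at 14.70° from the x-axis; with |ZE| = 22.2, E = (7.318, 13.51). ∠ZES = 86.2° gives ES at -79.10° from the x-axis; with |ES| = 16.7, S = (10.48, -2.887). ∠ESN = 54.2° gives SN at 155.1° from the x-axis; with |SN| = 26.3, N = (-13.38, 8.187). The perpendicularity gives NU at right angles to SN, so NU runs at 65.10°; with |NU| = 29.2, U = (-1.085, 34.67). ∠NUD = 102.1° gives UD at -12.80° from the x-axis; with |UD| = 22.9, D = (21.25, 29.60). ∠UDF = 56.7° gives DF at -136.1° from the x-axis; with |DF| = 17.8, F = (8.420, 17.26). Then |ZF| = |F − Z| = 24.45.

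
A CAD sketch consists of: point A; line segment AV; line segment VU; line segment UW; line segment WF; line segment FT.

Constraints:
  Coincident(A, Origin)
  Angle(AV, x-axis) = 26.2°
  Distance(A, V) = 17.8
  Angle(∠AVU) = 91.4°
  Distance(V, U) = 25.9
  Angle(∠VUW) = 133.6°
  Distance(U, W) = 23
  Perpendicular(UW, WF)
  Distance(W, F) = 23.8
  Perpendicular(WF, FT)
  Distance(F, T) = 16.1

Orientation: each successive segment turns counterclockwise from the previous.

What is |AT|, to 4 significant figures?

14.32

A is at the origin; AV runs at 26.2° with length 17.8, so V = (15.97, 7.859). ∠AVU = 91.4° gives VU at 114.8° from the x-axis; with |VU| = 25.9, U = (5.107, 31.37). ∠VUW = 133.6° gives UW at 161.2° from the x-axis; with |UW| = 23.0, W = (-16.67, 38.78). The perpendicularity gives WF at right angles to UW, so WF runs at -108.8°; with |WF| = 23.8, F = (-24.34, 16.25). The perpendicularity gives FT at right angles to WF, so FT runs at -18.80°; with |FT| = 16.1, T = (-9.094, 11.06). Then |AT| = |T − A| = 14.32.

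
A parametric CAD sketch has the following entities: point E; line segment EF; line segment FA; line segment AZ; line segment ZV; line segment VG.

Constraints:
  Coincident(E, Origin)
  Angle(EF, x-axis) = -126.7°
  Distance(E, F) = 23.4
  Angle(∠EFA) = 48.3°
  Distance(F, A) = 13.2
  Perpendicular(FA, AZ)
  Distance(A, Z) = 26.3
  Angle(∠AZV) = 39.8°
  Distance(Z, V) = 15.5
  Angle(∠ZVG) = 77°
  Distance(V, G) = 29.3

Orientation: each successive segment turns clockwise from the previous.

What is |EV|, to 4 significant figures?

12.67

E is at the origin; EF runs at -126.7° with length 23.4, so F = (-13.98, -18.76). ∠EFA = 48.3° gives FA at 101.6° from the x-axis; with |FA| = 13.2, A = (-16.64, -5.831). FA ⟂ AZ, so AZ runs at 11.60°; with |AZ| = 26.3, Z = (9.124, -0.5428). ∠AZV = 39.8° gives ZV at -128.6° from the x-axis; with |ZV| = 15.5, V = (-0.5460, -12.66). Then |EV| = |V − E| = 12.67.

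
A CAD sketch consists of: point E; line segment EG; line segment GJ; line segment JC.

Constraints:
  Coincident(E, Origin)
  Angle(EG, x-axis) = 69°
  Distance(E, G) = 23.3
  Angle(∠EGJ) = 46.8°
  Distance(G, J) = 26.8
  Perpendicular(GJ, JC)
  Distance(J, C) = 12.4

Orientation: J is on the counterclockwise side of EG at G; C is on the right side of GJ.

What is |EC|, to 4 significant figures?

31.32

∠EGJ = 46.8°, so GJ runs at 69.0° + (180° − 46.8°) = 202.2° from the x-axis; with |GJ| = 26.8, J = G + 26.8·(cos 202.2°, sin 202.2°) = (-16.46, 11.63). The perpendicularity gives JC at right angles to GJ; with |JC| = 12.4 on the right of GJ, C = J + 12.4·(-0.3778, 0.9259) = (-21.15, 23.11). Then |EC| = |C − E| = 31.32.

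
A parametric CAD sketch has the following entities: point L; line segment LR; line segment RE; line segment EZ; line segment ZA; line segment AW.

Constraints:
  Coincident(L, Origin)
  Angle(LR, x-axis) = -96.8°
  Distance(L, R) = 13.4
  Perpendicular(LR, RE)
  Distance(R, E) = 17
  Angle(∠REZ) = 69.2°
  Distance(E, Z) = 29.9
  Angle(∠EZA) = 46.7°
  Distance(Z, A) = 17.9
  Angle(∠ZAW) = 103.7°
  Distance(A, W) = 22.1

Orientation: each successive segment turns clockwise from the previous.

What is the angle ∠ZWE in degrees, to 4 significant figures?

49.14°

L is at the origin; LR runs at -96.8° with length 13.4, so R = (-1.587, -13.31). LR ⟂ RE, so RE runs at 173.2°; with |RE| = 17.0, E = (-18.47, -11.29). ∠REZ = 69.2° gives EZ at 62.40° from the x-axis; with |EZ| = 29.9, Z = (-4.614, 15.20). ∠EZA = 46.7° gives ZA at -70.90° from the x-axis; with |ZA| = 17.9, A = (1.243, -1.710). ∠ZAW = 103.7° gives AW at -147.2° from the x-axis; with |AW| = 22.1, W = (-17.33, -13.68). Then cos ∠ZWE = WZ·WE / (|WZ||WE|), giving 49.14°.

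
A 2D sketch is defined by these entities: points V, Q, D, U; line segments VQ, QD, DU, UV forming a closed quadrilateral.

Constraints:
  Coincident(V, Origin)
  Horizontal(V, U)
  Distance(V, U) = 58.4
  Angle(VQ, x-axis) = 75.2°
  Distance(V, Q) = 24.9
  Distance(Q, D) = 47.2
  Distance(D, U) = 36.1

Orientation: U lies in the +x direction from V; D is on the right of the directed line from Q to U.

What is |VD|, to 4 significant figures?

32.80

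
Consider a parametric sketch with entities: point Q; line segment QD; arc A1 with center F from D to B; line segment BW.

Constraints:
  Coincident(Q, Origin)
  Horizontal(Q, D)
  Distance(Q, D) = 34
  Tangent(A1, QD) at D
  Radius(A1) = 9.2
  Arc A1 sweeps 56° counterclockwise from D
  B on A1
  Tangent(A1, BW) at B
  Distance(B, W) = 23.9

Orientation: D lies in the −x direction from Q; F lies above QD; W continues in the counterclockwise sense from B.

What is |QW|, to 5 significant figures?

27.184

Q is at the origin; Q and D share the same y with |QD| = 34.0 and D on the −x side, so D = (-34.000, 0.0000). The tangent condition forces FD to be normal to QD, so F = D + (0, 9.2) = (-34.000, 9.2000). On A1, D sits at bearing -90° from F; a 56° counterclockwise sweep puts B at bearing -34°, so B = F + 9.2·(cos -34°, sin -34°) = (-26.373, 4.0554). The tangent condition forces FB to be normal to BW, so BW runs along (−sin -34°, cos -34°); with |BW| = 23.9, W = (-13.008, 23.869). Then |QW| = |W − Q| = 27.184.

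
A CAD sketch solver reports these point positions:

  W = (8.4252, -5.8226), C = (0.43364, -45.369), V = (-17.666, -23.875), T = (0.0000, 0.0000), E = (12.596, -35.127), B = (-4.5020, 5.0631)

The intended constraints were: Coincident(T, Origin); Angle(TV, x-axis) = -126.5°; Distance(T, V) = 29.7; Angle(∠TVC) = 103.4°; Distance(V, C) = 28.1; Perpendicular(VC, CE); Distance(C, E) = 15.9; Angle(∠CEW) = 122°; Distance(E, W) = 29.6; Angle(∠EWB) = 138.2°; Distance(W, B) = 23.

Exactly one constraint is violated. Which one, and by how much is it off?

Distance(W, B) = 23 — off by 6.10.

T = (0.00, 0.00) ✓; TV at -126.5° ✓; |TV| = 29.70 ✓; ∠TVC = 103.4° ✓; |VC| = 28.10 ✓; ∠(VC, CE) = 90.00° ✓; |CE| = 15.90 ✓; ∠CEW = 122.0° ✓; |EW| = 29.60 ✓; ∠EWB = 138.2° ✓; |WB| = 16.90 ✗.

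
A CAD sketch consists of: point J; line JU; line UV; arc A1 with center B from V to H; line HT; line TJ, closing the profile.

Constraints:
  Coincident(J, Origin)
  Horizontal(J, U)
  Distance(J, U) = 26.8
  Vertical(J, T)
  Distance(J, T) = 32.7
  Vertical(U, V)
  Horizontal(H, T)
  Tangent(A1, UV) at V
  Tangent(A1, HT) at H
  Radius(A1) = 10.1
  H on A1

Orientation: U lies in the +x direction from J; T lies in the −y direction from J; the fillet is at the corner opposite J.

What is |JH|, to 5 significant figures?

36.718

J is at the origin; J and U share the same y with |JU| = 26.8 and U on the +x side, so U = (26.800, 0.0000). JT is vertical with |JT| = 32.7 and T on the −y side, so T = (0.0000, -32.700). The virtual corner opposite J is at (26.800, -32.700). The tangent condition forces BV to be normal to UV and since A1 is tangent to HT there, BH ⟂ HT, with radius 10.1, so the center B sits 10.1 in from both sides at B = (16.700, -22.600). That places the tangent points at V = (26.800, -22.600) on UV and H = (16.700, -32.700) on HT. Then |JH| = |H − J| = 36.718.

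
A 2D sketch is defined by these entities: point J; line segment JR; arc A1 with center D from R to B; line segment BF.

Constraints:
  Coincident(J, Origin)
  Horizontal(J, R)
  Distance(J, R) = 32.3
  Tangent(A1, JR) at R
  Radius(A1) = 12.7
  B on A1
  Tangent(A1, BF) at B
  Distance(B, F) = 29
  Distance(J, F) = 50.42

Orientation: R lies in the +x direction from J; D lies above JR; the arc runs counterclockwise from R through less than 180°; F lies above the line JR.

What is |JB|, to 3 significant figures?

47.1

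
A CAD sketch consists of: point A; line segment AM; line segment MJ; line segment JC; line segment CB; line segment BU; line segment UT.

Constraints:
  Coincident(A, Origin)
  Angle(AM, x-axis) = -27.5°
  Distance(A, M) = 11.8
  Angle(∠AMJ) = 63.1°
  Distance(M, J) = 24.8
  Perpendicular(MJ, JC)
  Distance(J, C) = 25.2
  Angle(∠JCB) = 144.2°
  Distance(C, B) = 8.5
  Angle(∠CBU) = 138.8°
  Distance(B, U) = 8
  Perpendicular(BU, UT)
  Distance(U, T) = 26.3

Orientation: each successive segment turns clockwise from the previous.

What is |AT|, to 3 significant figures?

2.39

A is at the origin; AM runs at -27.5° with length 11.8, so M = (10.5, -5.45). ∠AMJ = 63.1° gives MJ at -144° from the x-axis; with |MJ| = 24.8, J = (-9.70, -19.9). MJ ⟂ JC, so JC runs at 126°; with |JC| = 25.2, C = (-24.4, 0.605). ∠JCB = 144.2° gives CB at 89.8° from the x-axis; with |CB| = 8.5, B = (-24.3, 9.10). ∠CBU = 138.8° gives BU at 48.6° from the x-axis; with |BU| = 8.0, U = (-19.0, 15.1). BU ⟂ UT, so UT runs at -41.4°; with |UT| = 26.3, T = (0.680, -2.29). Then |AT| = |T − A| = 2.39.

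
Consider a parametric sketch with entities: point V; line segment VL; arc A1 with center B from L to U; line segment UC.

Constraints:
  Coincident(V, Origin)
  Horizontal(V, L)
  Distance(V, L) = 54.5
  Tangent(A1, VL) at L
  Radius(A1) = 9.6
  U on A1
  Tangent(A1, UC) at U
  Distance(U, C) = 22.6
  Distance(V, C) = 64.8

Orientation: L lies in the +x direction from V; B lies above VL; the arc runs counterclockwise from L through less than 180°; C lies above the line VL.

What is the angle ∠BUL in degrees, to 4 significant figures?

34.16°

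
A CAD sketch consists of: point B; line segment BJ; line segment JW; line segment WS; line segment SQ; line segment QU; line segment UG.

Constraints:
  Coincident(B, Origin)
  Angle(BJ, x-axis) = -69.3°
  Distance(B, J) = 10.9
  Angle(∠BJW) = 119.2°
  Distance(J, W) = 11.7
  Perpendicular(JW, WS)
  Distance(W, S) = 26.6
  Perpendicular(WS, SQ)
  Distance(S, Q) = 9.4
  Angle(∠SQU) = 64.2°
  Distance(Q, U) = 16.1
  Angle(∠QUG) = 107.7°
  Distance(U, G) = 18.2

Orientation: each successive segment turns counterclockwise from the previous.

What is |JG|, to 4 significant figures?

31.01

B is at the origin; BJ runs at -69.3° with length 10.9, so J = (3.853, -10.20). ∠BJW = 119.2° gives JW at -8.500° from the x-axis; with |JW| = 11.7, W = (15.42, -11.93). JW is perpendicular to WS, so WS runs at 81.50°; with |WS| = 26.6, S = (19.36, 14.38). WS is perpendicular to SQ, so SQ runs at 171.5°; with |SQ| = 9.4, Q = (10.06, 15.77). ∠SQU = 64.2° gives QU at -72.70° from the x-axis; with |QU| = 16.1, U = (14.85, 0.3999). ∠QUG = 107.7° gives UG at -0.4000° from the x-axis; with |UG| = 18.2, G = (33.05, 0.2728). Then |JG| = |G − J| = 31.01.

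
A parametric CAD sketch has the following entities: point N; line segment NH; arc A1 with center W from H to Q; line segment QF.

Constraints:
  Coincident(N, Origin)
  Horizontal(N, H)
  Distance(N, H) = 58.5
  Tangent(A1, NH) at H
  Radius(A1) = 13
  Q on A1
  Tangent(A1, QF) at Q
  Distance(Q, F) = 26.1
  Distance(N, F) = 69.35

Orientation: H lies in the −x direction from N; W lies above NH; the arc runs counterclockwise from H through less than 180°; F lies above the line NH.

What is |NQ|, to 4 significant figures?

49.46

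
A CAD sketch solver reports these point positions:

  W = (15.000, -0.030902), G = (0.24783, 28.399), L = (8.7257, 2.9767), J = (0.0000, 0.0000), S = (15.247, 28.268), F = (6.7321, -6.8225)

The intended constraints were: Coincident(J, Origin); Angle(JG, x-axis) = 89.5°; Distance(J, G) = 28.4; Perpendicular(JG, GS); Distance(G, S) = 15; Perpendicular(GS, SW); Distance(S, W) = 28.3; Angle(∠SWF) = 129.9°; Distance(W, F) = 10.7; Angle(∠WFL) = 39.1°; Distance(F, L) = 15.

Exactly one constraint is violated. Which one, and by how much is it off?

Distance(F, L) = 15 — off by 5.00.

J = (0.00, 0.00) ✓; JG at 89.50° ✓; |JG| = 28.40 ✓; ∠(JG, GS) = 90.00° ✓; |GS| = 15.00 ✓; ∠(GS, SW) = 90.00° ✓; |SW| = 28.30 ✓; ∠SWF = 129.9° ✓; |WF| = 10.70 ✓; ∠WFL = 39.10° ✓; |FL| = 10.00 ✗.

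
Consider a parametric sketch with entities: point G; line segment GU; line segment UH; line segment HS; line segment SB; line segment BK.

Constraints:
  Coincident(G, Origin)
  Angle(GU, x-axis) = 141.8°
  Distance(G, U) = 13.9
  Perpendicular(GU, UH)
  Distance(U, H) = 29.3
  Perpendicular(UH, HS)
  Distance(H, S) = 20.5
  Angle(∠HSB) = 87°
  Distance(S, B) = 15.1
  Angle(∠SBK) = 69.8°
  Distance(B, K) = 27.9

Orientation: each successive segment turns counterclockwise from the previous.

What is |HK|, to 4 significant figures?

7.206

G is at the origin; GU runs at 141.8° with length 13.9, so U = (-10.92, 8.596). The perpendicularity gives UH at right angles to GU, so UH runs at -128.2°; with |UH| = 29.3, H = (-29.04, -14.43). The perpendicularity gives HS at right angles to UH, so HS runs at -38.20°; with |HS| = 20.5, S = (-12.93, -27.11). ∠HSB = 87.0° gives SB at 54.80° from the x-axis; with |SB| = 15.1, B = (-4.229, -14.77). ∠SBK = 69.8° gives BK at 165.0° from the x-axis; with |BK| = 27.9, K = (-31.18, -7.547). Then |HK| = |K − H| = 7.206.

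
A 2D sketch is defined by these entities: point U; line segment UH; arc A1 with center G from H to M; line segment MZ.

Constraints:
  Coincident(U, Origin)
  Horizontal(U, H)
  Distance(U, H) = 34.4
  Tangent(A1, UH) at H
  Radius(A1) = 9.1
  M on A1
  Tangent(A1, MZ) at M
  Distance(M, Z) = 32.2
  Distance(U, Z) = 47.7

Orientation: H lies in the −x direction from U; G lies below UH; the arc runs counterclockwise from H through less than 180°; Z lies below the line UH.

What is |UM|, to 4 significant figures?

44.31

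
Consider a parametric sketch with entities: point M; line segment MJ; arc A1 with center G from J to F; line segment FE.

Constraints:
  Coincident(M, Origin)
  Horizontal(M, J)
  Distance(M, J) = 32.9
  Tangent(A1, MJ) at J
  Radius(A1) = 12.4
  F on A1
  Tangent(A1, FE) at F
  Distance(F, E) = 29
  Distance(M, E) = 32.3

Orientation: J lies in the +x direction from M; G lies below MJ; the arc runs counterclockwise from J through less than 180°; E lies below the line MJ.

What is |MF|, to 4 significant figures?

23.01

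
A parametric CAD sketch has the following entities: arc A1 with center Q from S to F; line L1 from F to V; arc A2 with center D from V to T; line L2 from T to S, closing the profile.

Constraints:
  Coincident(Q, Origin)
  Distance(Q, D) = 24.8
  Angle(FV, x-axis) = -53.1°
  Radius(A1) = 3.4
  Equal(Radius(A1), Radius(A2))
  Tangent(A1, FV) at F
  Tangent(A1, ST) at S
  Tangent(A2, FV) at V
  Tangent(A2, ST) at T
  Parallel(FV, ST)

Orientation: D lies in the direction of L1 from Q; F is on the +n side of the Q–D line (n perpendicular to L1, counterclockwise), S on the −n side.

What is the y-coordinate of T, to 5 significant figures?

-21.874

The slot axis is L1's direction at -53.1°, so u = (cos -53.1°, sin -53.1°) = (0.60042, -0.79968) and n = (−sin -53.1°, cos -53.1°) = (0.79968, 0.60042). Q is at the origin and D lies 24.8 along u from Q, so D = 24.8·u = (14.890, -19.832). Tangency of A1 to both parallel lines with radius 3.4 puts F and S at Q ± 3.4·n: F = (2.7189, 2.0414), S = (-2.7189, -2.0414). Equal radii place V and T the same way about D: V = D + 3.4·n = (17.609, -17.791), T = D − 3.4·n = (12.171, -21.874). So T.y = -21.874.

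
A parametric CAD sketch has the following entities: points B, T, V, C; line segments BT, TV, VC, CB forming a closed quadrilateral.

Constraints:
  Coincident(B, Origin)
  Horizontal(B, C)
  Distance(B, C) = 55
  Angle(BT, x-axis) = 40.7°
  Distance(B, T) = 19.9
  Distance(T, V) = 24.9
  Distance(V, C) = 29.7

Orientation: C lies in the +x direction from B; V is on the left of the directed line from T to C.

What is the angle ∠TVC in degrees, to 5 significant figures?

100.10°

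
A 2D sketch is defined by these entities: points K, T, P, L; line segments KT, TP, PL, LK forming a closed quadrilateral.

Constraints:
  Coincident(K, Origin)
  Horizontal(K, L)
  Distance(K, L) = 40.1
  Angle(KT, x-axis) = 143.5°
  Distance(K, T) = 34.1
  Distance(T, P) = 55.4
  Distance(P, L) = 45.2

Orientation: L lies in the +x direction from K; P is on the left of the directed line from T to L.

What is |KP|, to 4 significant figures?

48.19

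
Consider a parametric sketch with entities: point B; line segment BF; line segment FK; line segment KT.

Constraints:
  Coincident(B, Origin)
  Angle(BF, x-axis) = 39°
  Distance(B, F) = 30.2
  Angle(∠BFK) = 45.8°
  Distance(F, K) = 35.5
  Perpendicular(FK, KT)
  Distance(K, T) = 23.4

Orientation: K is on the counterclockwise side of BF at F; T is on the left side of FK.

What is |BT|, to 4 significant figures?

14.55

B is at the origin; BF runs at 39.0° with length 30.2, so F = 30.2·(cos 39.0°, sin 39.0°) = (23.47, 19.01). ∠BFK = 45.8°, so FK runs at 39.0° + (180° − 45.8°) = 173.2° from the x-axis; with |FK| = 35.5, K = F + 35.5·(cos 173.2°, sin 173.2°) = (-11.78, 23.21). FK ⟂ KT; with |KT| = 23.4 on the left of FK, T = K + 23.4·(-0.1184, -0.9930) = (-14.55, -0.02658). Then |BT| = |T − B| = 14.55.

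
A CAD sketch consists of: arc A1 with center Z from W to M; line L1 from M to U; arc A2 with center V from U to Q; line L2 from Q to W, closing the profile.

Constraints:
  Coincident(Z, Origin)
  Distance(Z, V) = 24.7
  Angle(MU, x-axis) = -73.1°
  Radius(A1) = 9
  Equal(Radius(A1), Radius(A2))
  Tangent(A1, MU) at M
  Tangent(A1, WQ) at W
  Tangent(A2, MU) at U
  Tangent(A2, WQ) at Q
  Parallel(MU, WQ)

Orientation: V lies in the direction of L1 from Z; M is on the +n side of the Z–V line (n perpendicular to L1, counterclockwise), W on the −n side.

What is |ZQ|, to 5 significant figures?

26.289

The slot axis is L1's direction at -73.1°, so u = (cos -73.1°, sin -73.1°) = (0.29070, -0.95681) and n = (−sin -73.1°, cos -73.1°) = (0.95681, 0.29070). Z is at the origin and V lies 24.7 along u from Z, so V = 24.7·u = (7.1803, -23.633). Tangency of A1 to both parallel lines with radius 9.0 puts M and W at Z ± 9.0·n: M = (8.6113, 2.6163), W = (-8.6113, -2.6163). Equal radii place U and Q the same way about V: U = V + 9.0·n = (15.792, -21.017), Q = V − 9.0·n = (-1.4310, -26.250). Then |ZQ| = |Q − Z| = 26.289.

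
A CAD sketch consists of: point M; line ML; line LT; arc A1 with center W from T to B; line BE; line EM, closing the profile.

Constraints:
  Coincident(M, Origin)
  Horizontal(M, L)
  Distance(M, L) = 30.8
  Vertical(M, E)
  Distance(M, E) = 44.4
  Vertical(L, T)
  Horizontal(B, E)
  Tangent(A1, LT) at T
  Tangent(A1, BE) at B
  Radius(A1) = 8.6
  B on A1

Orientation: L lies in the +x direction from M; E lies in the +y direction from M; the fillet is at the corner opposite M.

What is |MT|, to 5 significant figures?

47.226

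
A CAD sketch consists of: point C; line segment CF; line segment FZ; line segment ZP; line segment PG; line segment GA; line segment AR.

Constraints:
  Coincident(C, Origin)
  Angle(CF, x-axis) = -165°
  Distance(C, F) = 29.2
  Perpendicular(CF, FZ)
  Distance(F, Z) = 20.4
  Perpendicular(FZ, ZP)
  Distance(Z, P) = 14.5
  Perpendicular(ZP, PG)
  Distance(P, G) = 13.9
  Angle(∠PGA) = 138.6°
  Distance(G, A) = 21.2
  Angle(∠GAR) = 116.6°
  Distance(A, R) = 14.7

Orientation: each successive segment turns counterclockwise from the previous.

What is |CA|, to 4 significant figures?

30.22

C is at the origin; CF runs at -165.0° with length 29.2, so F = (-28.21, -7.558). CF is perpendicular to FZ, so FZ runs at -75.00°; with |FZ| = 20.4, Z = (-22.93, -27.26). The perpendicularity gives ZP at right angles to FZ, so ZP runs at 15.00°; with |ZP| = 14.5, P = (-8.919, -23.51). ZP ⟂ PG, so PG runs at 105.0°; with |PG| = 13.9, G = (-12.52, -10.08). ∠PGA = 138.6° gives GA at 146.4° from the x-axis; with |GA| = 21.2, A = (-30.17, 1.649). Then |CA| = |A − C| = 30.22.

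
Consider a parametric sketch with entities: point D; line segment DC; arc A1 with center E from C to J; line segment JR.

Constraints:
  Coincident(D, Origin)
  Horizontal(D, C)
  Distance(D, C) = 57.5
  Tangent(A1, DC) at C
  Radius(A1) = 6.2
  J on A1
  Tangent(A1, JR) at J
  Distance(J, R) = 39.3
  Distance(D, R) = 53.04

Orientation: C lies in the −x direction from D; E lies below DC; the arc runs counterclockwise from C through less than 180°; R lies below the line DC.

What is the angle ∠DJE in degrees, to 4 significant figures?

32.97°

D is at the origin; DC is horizontal with |DC| = 57.5 and C on the −x side, so C = (-57.50, 0.000). A1 meets DC tangentially, so EC is at right angles to DC, so E = C + (0, -6.2) = (-57.50, -6.200). Since EJ ⟂ JR (tangency), |ER| = √(6.2² + 39.3²) = 39.79 regardless of where J sits on A1. So R lies on both circle(D, 53.04) and circle(E, 39.79); the below-DC intersection is R = (-35.54, -39.37). J is the foot of the tangent from R: J = (-62.07, -10.39).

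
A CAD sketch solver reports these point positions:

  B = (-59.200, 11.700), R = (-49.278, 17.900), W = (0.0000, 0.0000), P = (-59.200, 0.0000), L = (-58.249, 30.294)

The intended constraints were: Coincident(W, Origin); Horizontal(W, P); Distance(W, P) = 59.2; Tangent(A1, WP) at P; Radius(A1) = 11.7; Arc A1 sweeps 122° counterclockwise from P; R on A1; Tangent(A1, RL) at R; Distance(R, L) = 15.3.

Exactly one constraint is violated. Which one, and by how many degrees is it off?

Tangent(A1, RL) at R — off by 3.90°.

W = (0.00, 0.00) ✓; W.y = 0.00, P.y = 0.00 ✓; |WP| = 59.20 ✓; ∠(BP, PW) = 90.00° ✓; |BP| = 11.70 ✓; bearing(B→R) − bearing(B→P) = 122.0° ✓; |BR| = 11.70 ✓; ∠(BR, RL) = 86.10° ✗; |RL| = 15.30 ✓.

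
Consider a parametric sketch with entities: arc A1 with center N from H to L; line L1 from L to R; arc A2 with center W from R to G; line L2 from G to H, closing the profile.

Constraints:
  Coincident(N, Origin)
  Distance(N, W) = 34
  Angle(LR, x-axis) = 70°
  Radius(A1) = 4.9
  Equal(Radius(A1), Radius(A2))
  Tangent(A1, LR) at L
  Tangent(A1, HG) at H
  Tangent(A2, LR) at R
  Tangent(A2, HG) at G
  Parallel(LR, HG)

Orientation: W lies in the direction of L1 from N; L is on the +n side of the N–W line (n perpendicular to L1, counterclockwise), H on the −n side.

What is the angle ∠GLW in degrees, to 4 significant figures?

7.878°

The slot axis is L1's direction at 70.0°, so u = (cos 70.0°, sin 70.0°) = (0.3420, 0.9397) and n = (−sin 70.0°, cos 70.0°) = (-0.9397, 0.3420). N is at the origin and W lies 34.0 along u from N, so W = 34.0·u = (11.63, 31.95). Tangency of A1 to both parallel lines with radius 4.9 puts L and H at N ± 4.9·n: L = (-4.604, 1.676), H = (4.604, -1.676). Equal radii place R and G the same way about W: R = W + 4.9·n = (7.024, 33.63), G = W − 4.9·n = (16.23, 30.27). Then cos ∠GLW = LG·LW / (|LG||LW|), giving 7.878°.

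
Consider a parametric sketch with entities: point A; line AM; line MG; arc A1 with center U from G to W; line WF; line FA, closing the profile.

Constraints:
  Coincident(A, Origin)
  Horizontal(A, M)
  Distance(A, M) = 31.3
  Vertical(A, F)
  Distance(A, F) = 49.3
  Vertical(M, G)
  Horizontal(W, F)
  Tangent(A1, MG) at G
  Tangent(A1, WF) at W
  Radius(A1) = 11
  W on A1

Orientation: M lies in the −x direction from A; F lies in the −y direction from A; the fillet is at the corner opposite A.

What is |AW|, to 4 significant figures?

53.32

The virtual corner opposite A is at (-31.30, -49.30). A1 meets MG tangentially, so UG is at right angles to MG and since A1 is tangent to WF there, UW ⟂ WF, with radius 11.0, so the center U sits 11.0 in from both sides at U = (-20.30, -38.30). That places the tangent points at G = (-31.30, -38.30) on MG and W = (-20.30, -49.30) on WF. Then |AW| = |W − A| = 53.32.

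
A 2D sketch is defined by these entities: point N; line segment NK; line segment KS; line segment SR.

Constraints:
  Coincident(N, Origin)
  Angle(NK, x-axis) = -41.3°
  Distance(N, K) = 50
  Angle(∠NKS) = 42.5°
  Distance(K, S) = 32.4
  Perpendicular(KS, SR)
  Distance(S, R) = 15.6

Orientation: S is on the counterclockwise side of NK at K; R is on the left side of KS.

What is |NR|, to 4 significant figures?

18.72

N is at the origin; NK runs at -41.3° with length 50.0, so K = 50.0·(cos -41.3°, sin -41.3°) = (37.56, -33.00). ∠NKS = 42.5°, so KS runs at -41.3° + (180° − 42.5°) = 96.20° from the x-axis; with |KS| = 32.4, S = K + 32.4·(cos 96.20°, sin 96.20°) = (34.06, -0.7896). KS is perpendicular to SR; with |SR| = 15.6 on the left of KS, R = S + 15.6·(-0.9942, -0.1080) = (18.56, -2.474). Then |NR| = |R − N| = 18.72.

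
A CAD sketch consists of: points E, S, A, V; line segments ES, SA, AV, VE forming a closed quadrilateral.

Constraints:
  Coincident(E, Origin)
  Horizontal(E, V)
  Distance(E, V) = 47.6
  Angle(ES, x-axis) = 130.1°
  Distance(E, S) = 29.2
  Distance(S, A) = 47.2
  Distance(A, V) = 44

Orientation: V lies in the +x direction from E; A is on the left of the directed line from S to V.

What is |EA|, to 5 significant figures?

45.974

Checks: ES at 130.1° ✓; |SA| = 47.20 ✓; |AV| = 44.00 ✓.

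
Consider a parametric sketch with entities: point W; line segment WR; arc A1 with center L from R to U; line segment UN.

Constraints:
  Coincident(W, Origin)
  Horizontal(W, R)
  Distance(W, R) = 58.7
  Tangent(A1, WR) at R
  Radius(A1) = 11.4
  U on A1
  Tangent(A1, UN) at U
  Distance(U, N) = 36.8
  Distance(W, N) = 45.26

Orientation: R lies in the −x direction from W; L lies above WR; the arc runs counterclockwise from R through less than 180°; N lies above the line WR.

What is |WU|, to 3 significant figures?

49.6

Checks: |LU| = 11.40 ✓; ∠(LU, UN) = 90.00° ✓; |UN| = 36.80 ✓; |WN| = 45.26 ✓.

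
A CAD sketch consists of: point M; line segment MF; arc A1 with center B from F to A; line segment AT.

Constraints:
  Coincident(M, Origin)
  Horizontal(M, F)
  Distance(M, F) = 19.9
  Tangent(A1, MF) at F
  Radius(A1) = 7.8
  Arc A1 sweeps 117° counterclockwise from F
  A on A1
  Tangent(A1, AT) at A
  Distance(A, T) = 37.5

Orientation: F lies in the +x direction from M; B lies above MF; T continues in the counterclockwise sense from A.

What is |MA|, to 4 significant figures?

29.15

Tangency of A1 to MF means the radius BF is perpendicular to MF, so B = F + (0, 7.8) = (19.90, 7.800). On A1, F sits at bearing -90° from B; a 117° counterclockwise sweep puts A at bearing 27°, so A = B + 7.8·(cos 27°, sin 27°) = (26.85, 11.34). Then |MA| = |A − M| = 29.15.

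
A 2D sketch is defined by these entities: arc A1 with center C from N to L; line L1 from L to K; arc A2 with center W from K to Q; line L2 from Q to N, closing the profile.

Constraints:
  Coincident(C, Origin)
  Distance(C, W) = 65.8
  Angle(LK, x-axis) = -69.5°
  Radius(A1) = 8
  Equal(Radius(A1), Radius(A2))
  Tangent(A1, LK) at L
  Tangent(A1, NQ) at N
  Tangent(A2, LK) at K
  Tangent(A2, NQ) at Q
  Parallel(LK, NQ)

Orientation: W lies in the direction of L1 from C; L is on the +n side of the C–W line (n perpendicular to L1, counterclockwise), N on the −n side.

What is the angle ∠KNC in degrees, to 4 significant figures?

76.33°

The slot axis is L1's direction at -69.5°, so u = (cos -69.5°, sin -69.5°) = (0.3502, -0.9367) and n = (−sin -69.5°, cos -69.5°) = (0.9367, 0.3502). C is at the origin and W lies 65.8 along u from C, so W = 65.8·u = (23.04, -61.63). Tangency of A1 to both parallel lines with radius 8.0 puts L and N at C ± 8.0·n: L = (7.493, 2.802), N = (-7.493, -2.802). Equal radii place K and Q the same way about W: K = W + 8.0·n = (30.54, -58.83), Q = W − 8.0·n = (15.55, -64.43). Then cos ∠KNC = NK·NC / (|NK||NC|), giving 76.33°.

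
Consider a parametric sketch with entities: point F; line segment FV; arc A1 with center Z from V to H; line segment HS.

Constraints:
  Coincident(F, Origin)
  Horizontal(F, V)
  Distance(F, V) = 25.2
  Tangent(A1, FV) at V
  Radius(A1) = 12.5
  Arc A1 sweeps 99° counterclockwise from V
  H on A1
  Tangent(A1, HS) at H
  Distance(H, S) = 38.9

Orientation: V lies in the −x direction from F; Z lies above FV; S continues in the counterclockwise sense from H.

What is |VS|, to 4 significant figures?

53.25

F is at the origin; F and V share the same y with |FV| = 25.2 and V on the −x side, so V = (-25.20, 0.000). Tangency of A1 to FV means the radius ZV is perpendicular to FV, so Z = V + (0, 12.5) = (-25.20, 12.50). On A1, V sits at bearing -90° from Z; a 99° counterclockwise sweep puts H at bearing 9°, so H = Z + 12.5·(cos 9°, sin 9°) = (-12.85, 14.46). A1 meets HS tangentially, so ZH is at right angles to HS, so HS runs along (−sin 9°, cos 9°); with |HS| = 38.9, S = (-18.94, 52.88). Then |VS| = |S − V| = 53.25.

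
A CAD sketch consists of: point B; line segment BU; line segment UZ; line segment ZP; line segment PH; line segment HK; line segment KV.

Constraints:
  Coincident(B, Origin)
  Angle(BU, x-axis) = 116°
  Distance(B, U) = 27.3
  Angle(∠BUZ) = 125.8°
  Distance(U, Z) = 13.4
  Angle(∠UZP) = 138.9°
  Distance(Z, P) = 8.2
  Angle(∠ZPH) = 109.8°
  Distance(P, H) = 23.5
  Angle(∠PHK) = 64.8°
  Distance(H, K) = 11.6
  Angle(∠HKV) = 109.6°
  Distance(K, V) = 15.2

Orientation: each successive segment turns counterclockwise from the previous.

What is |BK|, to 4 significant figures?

19.31

B is at the origin; BU runs at 116.0° with length 27.3, so U = (-11.97, 24.54). ∠BUZ = 125.8° gives UZ at 170.2° from the x-axis; with |UZ| = 13.4, Z = (-25.17, 26.82). ∠UZP = 138.9° gives ZP at -148.7° from the x-axis; with |ZP| = 8.2, P = (-32.18, 22.56). ∠ZPH = 109.8° gives PH at -78.50° from the x-axis; with |PH| = 23.5, H = (-27.49, -0.4704). ∠PHK = 64.8° gives HK at 36.70° from the x-axis; with |HK| = 11.6, K = (-18.19, 6.462). Then |BK| = |K − B| = 19.31.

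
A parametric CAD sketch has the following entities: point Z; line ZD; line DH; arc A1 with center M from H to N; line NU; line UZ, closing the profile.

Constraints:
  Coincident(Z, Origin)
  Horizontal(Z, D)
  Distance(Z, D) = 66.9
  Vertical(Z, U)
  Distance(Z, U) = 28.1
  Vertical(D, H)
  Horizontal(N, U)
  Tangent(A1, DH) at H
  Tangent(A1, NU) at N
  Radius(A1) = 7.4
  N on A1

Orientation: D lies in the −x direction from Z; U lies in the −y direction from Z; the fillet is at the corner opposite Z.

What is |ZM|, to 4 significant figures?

63.00

Z is at the origin; ZD is horizontal with |ZD| = 66.9 and D on the −x side, so D = (-66.90, 0.000). ZU is vertical with |ZU| = 28.1 and U on the −y side, so U = (0.000, -28.10). The virtual corner opposite Z is at (-66.90, -28.10). Tangency of A1 to DH means the radius MH is perpendicular to DH and the tangent condition forces MN to be normal to NU, with radius 7.4, so the center M sits 7.4 in from both sides at M = (-59.50, -20.70). Then |ZM| = |M − Z| = 63.00.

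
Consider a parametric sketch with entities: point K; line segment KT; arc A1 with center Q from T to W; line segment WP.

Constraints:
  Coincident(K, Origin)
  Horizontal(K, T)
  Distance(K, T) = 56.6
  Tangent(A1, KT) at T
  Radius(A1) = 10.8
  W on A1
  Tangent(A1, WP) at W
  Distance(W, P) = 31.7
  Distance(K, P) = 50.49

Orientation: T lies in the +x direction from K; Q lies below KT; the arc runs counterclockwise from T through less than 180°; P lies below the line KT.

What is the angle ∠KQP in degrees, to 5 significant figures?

60.636°

Checks: |QW| = 10.80 ✓; ∠(QW, WP) = 90.00° ✓; |WP| = 31.70 ✓; |KP| = 50.49 ✓.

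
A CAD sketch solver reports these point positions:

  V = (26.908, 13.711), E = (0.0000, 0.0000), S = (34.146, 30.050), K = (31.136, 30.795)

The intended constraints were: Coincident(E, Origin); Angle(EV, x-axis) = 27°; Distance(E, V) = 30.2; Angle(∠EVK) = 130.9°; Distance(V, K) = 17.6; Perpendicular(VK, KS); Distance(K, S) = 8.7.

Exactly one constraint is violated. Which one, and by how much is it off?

Distance(K, S) = 8.7 — off by 5.60.

E = (0.00, 0.00) ✓; EV at 27.00° ✓; |EV| = 30.20 ✓; ∠EVK = 130.9° ✓; |VK| = 17.60 ✓; ∠(VK, KS) = 90.00° ✓; |KS| = 3.101 ✗.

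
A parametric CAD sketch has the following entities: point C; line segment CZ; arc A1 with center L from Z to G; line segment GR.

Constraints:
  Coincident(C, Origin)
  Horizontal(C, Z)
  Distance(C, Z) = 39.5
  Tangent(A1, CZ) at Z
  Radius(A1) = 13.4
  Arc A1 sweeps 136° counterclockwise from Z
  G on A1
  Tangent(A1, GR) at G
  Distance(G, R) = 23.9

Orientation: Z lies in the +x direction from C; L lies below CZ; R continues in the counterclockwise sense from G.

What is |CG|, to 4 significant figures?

37.98

C is at the origin; CZ is horizontal with |CZ| = 39.5 and Z on the +x side, so Z = (39.50, 0.000). A1 meets CZ tangentially, so LZ is at right angles to CZ, so L = Z + (0, -13.4) = (39.50, -13.40). On A1, Z sits at bearing 90° from L; a 136° counterclockwise sweep puts G at bearing 226°, so G = L + 13.4·(cos 226°, sin 226°) = (30.19, -23.04). Then |CG| = |G − C| = 37.98.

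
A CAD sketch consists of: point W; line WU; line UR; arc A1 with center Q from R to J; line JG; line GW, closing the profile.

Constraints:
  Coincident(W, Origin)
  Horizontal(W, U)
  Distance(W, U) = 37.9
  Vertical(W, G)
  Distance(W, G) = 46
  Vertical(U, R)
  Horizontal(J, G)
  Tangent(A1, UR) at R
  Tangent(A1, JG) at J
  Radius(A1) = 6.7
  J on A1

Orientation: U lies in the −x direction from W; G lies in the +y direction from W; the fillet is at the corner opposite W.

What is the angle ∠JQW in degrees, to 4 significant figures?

141.6°

W is at the origin; W and U share the same y with |WU| = 37.9 and U on the −x side, so U = (-37.90, 0.000). W and G share the same x with |WG| = 46.0 and G on the +y side, so G = (0.000, 46.00). The virtual corner opposite W is at (-37.90, 46.00). Tangency of A1 to UR means the radius QR is perpendicular to UR and the tangent condition forces QJ to be normal to JG, with radius 6.7, so the center Q sits 6.7 in from both sides at Q = (-31.20, 39.30). That places the tangent points at R = (-37.90, 39.30) on UR and J = (-31.20, 46.00) on JG. Then cos ∠JQW = QJ·QW / (|QJ||QW|), giving 141.6°.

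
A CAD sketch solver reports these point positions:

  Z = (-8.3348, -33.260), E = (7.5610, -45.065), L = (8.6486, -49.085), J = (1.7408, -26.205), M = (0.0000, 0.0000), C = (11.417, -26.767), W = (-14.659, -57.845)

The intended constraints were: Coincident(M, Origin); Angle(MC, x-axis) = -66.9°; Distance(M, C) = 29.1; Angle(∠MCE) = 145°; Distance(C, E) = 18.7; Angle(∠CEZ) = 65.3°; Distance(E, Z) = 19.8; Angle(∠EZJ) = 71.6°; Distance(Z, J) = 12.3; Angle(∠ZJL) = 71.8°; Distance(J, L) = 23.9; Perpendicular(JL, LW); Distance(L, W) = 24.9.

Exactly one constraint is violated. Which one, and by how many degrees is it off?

Perpendicular(JL, LW) — off by 3.80°.

M = (0.00, 0.00) ✓; MC at -66.90° ✓; |MC| = 29.10 ✓; ∠MCE = 145.0° ✓; |CE| = 18.70 ✓; ∠CEZ = 65.30° ✓; |EZ| = 19.80 ✓; ∠EZJ = 71.60° ✓; |ZJ| = 12.30 ✓; ∠ZJL = 71.80° ✓; |JL| = 23.90 ✓; ∠(JL, LW) = 86.20° ✗; |LW| = 24.90 ✓.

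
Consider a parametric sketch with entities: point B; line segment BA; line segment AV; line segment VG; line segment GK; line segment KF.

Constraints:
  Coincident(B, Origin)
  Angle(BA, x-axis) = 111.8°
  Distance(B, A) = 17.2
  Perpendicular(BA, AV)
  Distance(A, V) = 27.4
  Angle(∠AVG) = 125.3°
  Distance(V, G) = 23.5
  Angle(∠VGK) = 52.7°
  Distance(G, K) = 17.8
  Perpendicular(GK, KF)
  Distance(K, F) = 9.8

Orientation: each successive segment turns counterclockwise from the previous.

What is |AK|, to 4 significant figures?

29.70

∠AVG = 125.3° gives VG at -103.5° from the x-axis; with |VG| = 23.5, G = (-37.31, -17.06). ∠VGK = 52.7° gives GK at 23.80° from the x-axis; with |GK| = 17.8, K = (-21.03, -9.873). Then |AK| = |K − A| = 29.70.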